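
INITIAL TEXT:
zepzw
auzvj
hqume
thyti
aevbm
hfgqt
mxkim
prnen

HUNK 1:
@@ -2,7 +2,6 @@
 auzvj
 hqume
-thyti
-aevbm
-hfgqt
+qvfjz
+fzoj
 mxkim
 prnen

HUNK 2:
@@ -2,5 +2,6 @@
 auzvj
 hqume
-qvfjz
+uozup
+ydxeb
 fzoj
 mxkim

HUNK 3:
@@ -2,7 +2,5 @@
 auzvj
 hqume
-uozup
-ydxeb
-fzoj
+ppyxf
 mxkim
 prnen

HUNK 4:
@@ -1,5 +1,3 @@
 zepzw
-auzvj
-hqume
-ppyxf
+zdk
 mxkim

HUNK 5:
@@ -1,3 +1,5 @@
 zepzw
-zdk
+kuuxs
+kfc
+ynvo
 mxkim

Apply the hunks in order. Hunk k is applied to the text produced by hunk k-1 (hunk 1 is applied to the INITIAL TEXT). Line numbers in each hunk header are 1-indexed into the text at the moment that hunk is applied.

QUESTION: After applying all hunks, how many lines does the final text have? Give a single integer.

Hunk 1: at line 2 remove [thyti,aevbm,hfgqt] add [qvfjz,fzoj] -> 7 lines: zepzw auzvj hqume qvfjz fzoj mxkim prnen
Hunk 2: at line 2 remove [qvfjz] add [uozup,ydxeb] -> 8 lines: zepzw auzvj hqume uozup ydxeb fzoj mxkim prnen
Hunk 3: at line 2 remove [uozup,ydxeb,fzoj] add [ppyxf] -> 6 lines: zepzw auzvj hqume ppyxf mxkim prnen
Hunk 4: at line 1 remove [auzvj,hqume,ppyxf] add [zdk] -> 4 lines: zepzw zdk mxkim prnen
Hunk 5: at line 1 remove [zdk] add [kuuxs,kfc,ynvo] -> 6 lines: zepzw kuuxs kfc ynvo mxkim prnen
Final line count: 6

Answer: 6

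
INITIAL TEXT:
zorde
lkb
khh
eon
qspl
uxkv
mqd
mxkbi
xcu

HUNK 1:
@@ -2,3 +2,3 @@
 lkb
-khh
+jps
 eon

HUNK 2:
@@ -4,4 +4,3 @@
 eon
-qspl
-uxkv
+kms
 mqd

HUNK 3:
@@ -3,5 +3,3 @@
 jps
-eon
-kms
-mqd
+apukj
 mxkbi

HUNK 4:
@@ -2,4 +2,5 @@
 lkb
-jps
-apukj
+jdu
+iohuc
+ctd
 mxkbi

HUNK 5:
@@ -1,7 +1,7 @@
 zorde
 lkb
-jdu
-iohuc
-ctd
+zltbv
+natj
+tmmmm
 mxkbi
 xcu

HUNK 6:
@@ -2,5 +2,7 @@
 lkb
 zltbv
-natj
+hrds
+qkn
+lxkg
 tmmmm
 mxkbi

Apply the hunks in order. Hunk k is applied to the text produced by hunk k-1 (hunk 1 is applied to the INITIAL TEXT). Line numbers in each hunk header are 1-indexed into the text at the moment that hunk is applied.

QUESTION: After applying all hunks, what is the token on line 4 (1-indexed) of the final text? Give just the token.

Hunk 1: at line 2 remove [khh] add [jps] -> 9 lines: zorde lkb jps eon qspl uxkv mqd mxkbi xcu
Hunk 2: at line 4 remove [qspl,uxkv] add [kms] -> 8 lines: zorde lkb jps eon kms mqd mxkbi xcu
Hunk 3: at line 3 remove [eon,kms,mqd] add [apukj] -> 6 lines: zorde lkb jps apukj mxkbi xcu
Hunk 4: at line 2 remove [jps,apukj] add [jdu,iohuc,ctd] -> 7 lines: zorde lkb jdu iohuc ctd mxkbi xcu
Hunk 5: at line 1 remove [jdu,iohuc,ctd] add [zltbv,natj,tmmmm] -> 7 lines: zorde lkb zltbv natj tmmmm mxkbi xcu
Hunk 6: at line 2 remove [natj] add [hrds,qkn,lxkg] -> 9 lines: zorde lkb zltbv hrds qkn lxkg tmmmm mxkbi xcu
Final line 4: hrds

Answer: hrds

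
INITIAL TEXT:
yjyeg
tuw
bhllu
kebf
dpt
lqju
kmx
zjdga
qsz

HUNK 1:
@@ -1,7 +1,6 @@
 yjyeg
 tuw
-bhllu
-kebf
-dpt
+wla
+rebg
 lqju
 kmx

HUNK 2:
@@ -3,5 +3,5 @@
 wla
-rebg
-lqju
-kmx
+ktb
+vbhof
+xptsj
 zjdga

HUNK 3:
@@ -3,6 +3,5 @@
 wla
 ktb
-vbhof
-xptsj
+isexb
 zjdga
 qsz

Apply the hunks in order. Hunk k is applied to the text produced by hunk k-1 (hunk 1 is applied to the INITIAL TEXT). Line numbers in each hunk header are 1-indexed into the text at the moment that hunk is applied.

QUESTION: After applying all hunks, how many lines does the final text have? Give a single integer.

Answer: 7

Derivation:
Hunk 1: at line 1 remove [bhllu,kebf,dpt] add [wla,rebg] -> 8 lines: yjyeg tuw wla rebg lqju kmx zjdga qsz
Hunk 2: at line 3 remove [rebg,lqju,kmx] add [ktb,vbhof,xptsj] -> 8 lines: yjyeg tuw wla ktb vbhof xptsj zjdga qsz
Hunk 3: at line 3 remove [vbhof,xptsj] add [isexb] -> 7 lines: yjyeg tuw wla ktb isexb zjdga qsz
Final line count: 7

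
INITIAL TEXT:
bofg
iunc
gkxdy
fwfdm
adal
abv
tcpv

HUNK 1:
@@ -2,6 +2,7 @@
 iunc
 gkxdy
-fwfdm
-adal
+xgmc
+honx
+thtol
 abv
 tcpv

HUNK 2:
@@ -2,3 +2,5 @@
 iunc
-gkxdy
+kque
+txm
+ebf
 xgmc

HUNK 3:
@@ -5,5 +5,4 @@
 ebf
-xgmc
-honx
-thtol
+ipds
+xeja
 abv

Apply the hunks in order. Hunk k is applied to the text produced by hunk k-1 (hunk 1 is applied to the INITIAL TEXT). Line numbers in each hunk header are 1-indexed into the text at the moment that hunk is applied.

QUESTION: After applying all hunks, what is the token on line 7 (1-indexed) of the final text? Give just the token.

Answer: xeja

Derivation:
Hunk 1: at line 2 remove [fwfdm,adal] add [xgmc,honx,thtol] -> 8 lines: bofg iunc gkxdy xgmc honx thtol abv tcpv
Hunk 2: at line 2 remove [gkxdy] add [kque,txm,ebf] -> 10 lines: bofg iunc kque txm ebf xgmc honx thtol abv tcpv
Hunk 3: at line 5 remove [xgmc,honx,thtol] add [ipds,xeja] -> 9 lines: bofg iunc kque txm ebf ipds xeja abv tcpv
Final line 7: xeja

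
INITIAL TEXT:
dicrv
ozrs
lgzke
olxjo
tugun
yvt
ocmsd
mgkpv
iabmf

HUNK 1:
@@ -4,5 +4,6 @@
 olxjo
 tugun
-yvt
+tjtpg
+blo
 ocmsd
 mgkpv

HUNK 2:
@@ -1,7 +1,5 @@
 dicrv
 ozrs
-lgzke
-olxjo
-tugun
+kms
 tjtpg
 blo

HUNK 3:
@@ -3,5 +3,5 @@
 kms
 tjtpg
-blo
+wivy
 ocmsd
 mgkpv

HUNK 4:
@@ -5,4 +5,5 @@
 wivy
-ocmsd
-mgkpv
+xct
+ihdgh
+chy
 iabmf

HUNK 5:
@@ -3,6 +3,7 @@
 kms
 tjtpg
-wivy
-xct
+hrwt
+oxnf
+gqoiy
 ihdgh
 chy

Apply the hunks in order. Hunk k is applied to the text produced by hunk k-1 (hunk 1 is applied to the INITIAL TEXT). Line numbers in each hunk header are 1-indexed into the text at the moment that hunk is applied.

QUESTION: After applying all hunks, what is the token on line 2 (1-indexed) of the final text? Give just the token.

Answer: ozrs

Derivation:
Hunk 1: at line 4 remove [yvt] add [tjtpg,blo] -> 10 lines: dicrv ozrs lgzke olxjo tugun tjtpg blo ocmsd mgkpv iabmf
Hunk 2: at line 1 remove [lgzke,olxjo,tugun] add [kms] -> 8 lines: dicrv ozrs kms tjtpg blo ocmsd mgkpv iabmf
Hunk 3: at line 3 remove [blo] add [wivy] -> 8 lines: dicrv ozrs kms tjtpg wivy ocmsd mgkpv iabmf
Hunk 4: at line 5 remove [ocmsd,mgkpv] add [xct,ihdgh,chy] -> 9 lines: dicrv ozrs kms tjtpg wivy xct ihdgh chy iabmf
Hunk 5: at line 3 remove [wivy,xct] add [hrwt,oxnf,gqoiy] -> 10 lines: dicrv ozrs kms tjtpg hrwt oxnf gqoiy ihdgh chy iabmf
Final line 2: ozrs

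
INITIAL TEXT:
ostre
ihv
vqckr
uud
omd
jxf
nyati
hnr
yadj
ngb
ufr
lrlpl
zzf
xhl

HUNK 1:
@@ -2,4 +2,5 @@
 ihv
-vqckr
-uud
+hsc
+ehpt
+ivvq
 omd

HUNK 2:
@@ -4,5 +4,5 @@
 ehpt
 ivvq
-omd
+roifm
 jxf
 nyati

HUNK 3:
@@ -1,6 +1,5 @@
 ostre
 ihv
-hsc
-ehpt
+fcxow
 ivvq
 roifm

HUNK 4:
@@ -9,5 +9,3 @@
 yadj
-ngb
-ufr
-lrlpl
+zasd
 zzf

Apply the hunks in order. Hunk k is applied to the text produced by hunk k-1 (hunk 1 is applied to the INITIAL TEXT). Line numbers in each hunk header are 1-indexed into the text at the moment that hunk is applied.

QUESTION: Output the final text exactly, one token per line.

Answer: ostre
ihv
fcxow
ivvq
roifm
jxf
nyati
hnr
yadj
zasd
zzf
xhl

Derivation:
Hunk 1: at line 2 remove [vqckr,uud] add [hsc,ehpt,ivvq] -> 15 lines: ostre ihv hsc ehpt ivvq omd jxf nyati hnr yadj ngb ufr lrlpl zzf xhl
Hunk 2: at line 4 remove [omd] add [roifm] -> 15 lines: ostre ihv hsc ehpt ivvq roifm jxf nyati hnr yadj ngb ufr lrlpl zzf xhl
Hunk 3: at line 1 remove [hsc,ehpt] add [fcxow] -> 14 lines: ostre ihv fcxow ivvq roifm jxf nyati hnr yadj ngb ufr lrlpl zzf xhl
Hunk 4: at line 9 remove [ngb,ufr,lrlpl] add [zasd] -> 12 lines: ostre ihv fcxow ivvq roifm jxf nyati hnr yadj zasd zzf xhl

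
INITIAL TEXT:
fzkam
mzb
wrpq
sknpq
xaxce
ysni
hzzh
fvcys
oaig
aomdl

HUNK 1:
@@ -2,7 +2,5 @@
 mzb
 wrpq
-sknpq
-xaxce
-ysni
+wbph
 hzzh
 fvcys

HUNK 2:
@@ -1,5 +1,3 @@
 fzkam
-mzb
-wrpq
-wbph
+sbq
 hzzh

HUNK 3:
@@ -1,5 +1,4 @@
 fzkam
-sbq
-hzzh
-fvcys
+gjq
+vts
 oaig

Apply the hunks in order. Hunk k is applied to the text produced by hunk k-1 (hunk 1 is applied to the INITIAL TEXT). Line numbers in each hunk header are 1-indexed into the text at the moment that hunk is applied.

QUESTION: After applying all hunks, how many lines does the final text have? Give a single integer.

Hunk 1: at line 2 remove [sknpq,xaxce,ysni] add [wbph] -> 8 lines: fzkam mzb wrpq wbph hzzh fvcys oaig aomdl
Hunk 2: at line 1 remove [mzb,wrpq,wbph] add [sbq] -> 6 lines: fzkam sbq hzzh fvcys oaig aomdl
Hunk 3: at line 1 remove [sbq,hzzh,fvcys] add [gjq,vts] -> 5 lines: fzkam gjq vts oaig aomdl
Final line count: 5

Answer: 5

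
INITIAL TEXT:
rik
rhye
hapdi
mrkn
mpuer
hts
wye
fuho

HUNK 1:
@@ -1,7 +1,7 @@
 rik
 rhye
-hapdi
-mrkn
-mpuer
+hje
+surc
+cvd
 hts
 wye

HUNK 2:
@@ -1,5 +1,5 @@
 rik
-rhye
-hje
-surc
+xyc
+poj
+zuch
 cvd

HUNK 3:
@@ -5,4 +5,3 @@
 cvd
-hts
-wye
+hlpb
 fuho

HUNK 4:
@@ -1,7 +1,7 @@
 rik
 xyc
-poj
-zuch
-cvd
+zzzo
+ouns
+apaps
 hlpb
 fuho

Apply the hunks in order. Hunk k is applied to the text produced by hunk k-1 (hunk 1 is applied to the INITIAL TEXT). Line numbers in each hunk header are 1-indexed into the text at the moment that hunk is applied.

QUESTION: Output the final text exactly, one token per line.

Hunk 1: at line 1 remove [hapdi,mrkn,mpuer] add [hje,surc,cvd] -> 8 lines: rik rhye hje surc cvd hts wye fuho
Hunk 2: at line 1 remove [rhye,hje,surc] add [xyc,poj,zuch] -> 8 lines: rik xyc poj zuch cvd hts wye fuho
Hunk 3: at line 5 remove [hts,wye] add [hlpb] -> 7 lines: rik xyc poj zuch cvd hlpb fuho
Hunk 4: at line 1 remove [poj,zuch,cvd] add [zzzo,ouns,apaps] -> 7 lines: rik xyc zzzo ouns apaps hlpb fuho

Answer: rik
xyc
zzzo
ouns
apaps
hlpb
fuho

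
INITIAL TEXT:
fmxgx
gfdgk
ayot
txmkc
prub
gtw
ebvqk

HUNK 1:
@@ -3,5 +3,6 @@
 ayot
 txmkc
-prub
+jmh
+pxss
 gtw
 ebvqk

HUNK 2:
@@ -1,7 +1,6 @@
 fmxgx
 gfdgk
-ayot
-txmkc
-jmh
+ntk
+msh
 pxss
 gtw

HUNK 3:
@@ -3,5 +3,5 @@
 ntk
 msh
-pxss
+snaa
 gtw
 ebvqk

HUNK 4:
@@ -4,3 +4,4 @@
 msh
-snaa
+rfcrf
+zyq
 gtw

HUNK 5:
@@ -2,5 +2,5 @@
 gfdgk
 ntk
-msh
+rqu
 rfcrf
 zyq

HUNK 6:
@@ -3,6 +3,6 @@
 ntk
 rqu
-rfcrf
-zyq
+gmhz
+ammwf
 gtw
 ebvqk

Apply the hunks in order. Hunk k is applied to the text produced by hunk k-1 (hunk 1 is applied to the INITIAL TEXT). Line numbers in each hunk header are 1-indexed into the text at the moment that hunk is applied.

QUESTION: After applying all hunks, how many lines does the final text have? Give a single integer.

Hunk 1: at line 3 remove [prub] add [jmh,pxss] -> 8 lines: fmxgx gfdgk ayot txmkc jmh pxss gtw ebvqk
Hunk 2: at line 1 remove [ayot,txmkc,jmh] add [ntk,msh] -> 7 lines: fmxgx gfdgk ntk msh pxss gtw ebvqk
Hunk 3: at line 3 remove [pxss] add [snaa] -> 7 lines: fmxgx gfdgk ntk msh snaa gtw ebvqk
Hunk 4: at line 4 remove [snaa] add [rfcrf,zyq] -> 8 lines: fmxgx gfdgk ntk msh rfcrf zyq gtw ebvqk
Hunk 5: at line 2 remove [msh] add [rqu] -> 8 lines: fmxgx gfdgk ntk rqu rfcrf zyq gtw ebvqk
Hunk 6: at line 3 remove [rfcrf,zyq] add [gmhz,ammwf] -> 8 lines: fmxgx gfdgk ntk rqu gmhz ammwf gtw ebvqk
Final line count: 8

Answer: 8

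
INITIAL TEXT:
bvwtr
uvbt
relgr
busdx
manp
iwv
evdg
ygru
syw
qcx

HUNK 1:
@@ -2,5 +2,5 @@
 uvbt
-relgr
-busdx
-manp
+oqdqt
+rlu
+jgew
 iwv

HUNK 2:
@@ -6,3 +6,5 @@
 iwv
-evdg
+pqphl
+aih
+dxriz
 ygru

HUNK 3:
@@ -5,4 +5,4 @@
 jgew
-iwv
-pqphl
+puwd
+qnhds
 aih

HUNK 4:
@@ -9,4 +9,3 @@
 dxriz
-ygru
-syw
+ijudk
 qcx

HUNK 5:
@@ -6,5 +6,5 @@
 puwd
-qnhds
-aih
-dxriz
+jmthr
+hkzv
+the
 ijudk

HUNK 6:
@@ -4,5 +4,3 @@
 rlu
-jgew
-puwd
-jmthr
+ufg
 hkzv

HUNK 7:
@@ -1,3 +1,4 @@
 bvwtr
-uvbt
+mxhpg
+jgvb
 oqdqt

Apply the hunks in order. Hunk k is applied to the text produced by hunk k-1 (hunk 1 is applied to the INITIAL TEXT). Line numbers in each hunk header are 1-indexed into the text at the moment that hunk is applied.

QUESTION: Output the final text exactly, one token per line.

Hunk 1: at line 2 remove [relgr,busdx,manp] add [oqdqt,rlu,jgew] -> 10 lines: bvwtr uvbt oqdqt rlu jgew iwv evdg ygru syw qcx
Hunk 2: at line 6 remove [evdg] add [pqphl,aih,dxriz] -> 12 lines: bvwtr uvbt oqdqt rlu jgew iwv pqphl aih dxriz ygru syw qcx
Hunk 3: at line 5 remove [iwv,pqphl] add [puwd,qnhds] -> 12 lines: bvwtr uvbt oqdqt rlu jgew puwd qnhds aih dxriz ygru syw qcx
Hunk 4: at line 9 remove [ygru,syw] add [ijudk] -> 11 lines: bvwtr uvbt oqdqt rlu jgew puwd qnhds aih dxriz ijudk qcx
Hunk 5: at line 6 remove [qnhds,aih,dxriz] add [jmthr,hkzv,the] -> 11 lines: bvwtr uvbt oqdqt rlu jgew puwd jmthr hkzv the ijudk qcx
Hunk 6: at line 4 remove [jgew,puwd,jmthr] add [ufg] -> 9 lines: bvwtr uvbt oqdqt rlu ufg hkzv the ijudk qcx
Hunk 7: at line 1 remove [uvbt] add [mxhpg,jgvb] -> 10 lines: bvwtr mxhpg jgvb oqdqt rlu ufg hkzv the ijudk qcx

Answer: bvwtr
mxhpg
jgvb
oqdqt
rlu
ufg
hkzv
the
ijudk
qcx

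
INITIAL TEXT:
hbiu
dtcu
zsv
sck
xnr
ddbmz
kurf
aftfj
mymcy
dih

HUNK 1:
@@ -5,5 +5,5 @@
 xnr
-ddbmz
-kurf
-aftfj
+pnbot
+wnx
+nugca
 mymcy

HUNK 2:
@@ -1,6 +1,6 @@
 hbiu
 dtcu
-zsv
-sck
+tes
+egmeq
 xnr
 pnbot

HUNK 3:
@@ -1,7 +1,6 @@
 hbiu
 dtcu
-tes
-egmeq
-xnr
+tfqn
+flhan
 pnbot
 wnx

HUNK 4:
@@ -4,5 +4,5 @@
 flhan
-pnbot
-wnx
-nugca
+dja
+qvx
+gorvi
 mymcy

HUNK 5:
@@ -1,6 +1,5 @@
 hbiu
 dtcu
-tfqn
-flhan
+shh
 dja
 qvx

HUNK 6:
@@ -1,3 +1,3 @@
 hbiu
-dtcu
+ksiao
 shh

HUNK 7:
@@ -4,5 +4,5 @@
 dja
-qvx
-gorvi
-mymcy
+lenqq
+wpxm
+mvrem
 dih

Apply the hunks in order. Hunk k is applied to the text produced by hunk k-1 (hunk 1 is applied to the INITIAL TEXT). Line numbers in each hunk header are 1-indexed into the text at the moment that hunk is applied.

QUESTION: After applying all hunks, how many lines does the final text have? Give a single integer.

Answer: 8

Derivation:
Hunk 1: at line 5 remove [ddbmz,kurf,aftfj] add [pnbot,wnx,nugca] -> 10 lines: hbiu dtcu zsv sck xnr pnbot wnx nugca mymcy dih
Hunk 2: at line 1 remove [zsv,sck] add [tes,egmeq] -> 10 lines: hbiu dtcu tes egmeq xnr pnbot wnx nugca mymcy dih
Hunk 3: at line 1 remove [tes,egmeq,xnr] add [tfqn,flhan] -> 9 lines: hbiu dtcu tfqn flhan pnbot wnx nugca mymcy dih
Hunk 4: at line 4 remove [pnbot,wnx,nugca] add [dja,qvx,gorvi] -> 9 lines: hbiu dtcu tfqn flhan dja qvx gorvi mymcy dih
Hunk 5: at line 1 remove [tfqn,flhan] add [shh] -> 8 lines: hbiu dtcu shh dja qvx gorvi mymcy dih
Hunk 6: at line 1 remove [dtcu] add [ksiao] -> 8 lines: hbiu ksiao shh dja qvx gorvi mymcy dih
Hunk 7: at line 4 remove [qvx,gorvi,mymcy] add [lenqq,wpxm,mvrem] -> 8 lines: hbiu ksiao shh dja lenqq wpxm mvrem dih
Final line count: 8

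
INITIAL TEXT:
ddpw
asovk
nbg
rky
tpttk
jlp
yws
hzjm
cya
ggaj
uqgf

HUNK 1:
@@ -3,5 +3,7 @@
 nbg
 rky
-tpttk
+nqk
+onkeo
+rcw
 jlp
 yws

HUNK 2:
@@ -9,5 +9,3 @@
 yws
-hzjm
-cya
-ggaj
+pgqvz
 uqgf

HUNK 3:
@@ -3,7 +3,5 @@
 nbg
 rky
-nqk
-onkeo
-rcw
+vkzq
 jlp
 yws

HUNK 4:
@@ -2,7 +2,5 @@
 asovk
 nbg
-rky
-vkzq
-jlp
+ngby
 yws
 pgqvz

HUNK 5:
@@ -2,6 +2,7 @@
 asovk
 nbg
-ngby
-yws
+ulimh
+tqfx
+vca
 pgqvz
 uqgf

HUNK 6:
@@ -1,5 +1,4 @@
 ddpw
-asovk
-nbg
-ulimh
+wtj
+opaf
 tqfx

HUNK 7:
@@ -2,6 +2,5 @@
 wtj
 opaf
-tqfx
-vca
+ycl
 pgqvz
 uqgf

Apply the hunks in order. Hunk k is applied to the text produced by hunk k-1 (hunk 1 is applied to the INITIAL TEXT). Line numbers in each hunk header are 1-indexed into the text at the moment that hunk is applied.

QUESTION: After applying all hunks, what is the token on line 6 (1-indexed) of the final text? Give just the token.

Answer: uqgf

Derivation:
Hunk 1: at line 3 remove [tpttk] add [nqk,onkeo,rcw] -> 13 lines: ddpw asovk nbg rky nqk onkeo rcw jlp yws hzjm cya ggaj uqgf
Hunk 2: at line 9 remove [hzjm,cya,ggaj] add [pgqvz] -> 11 lines: ddpw asovk nbg rky nqk onkeo rcw jlp yws pgqvz uqgf
Hunk 3: at line 3 remove [nqk,onkeo,rcw] add [vkzq] -> 9 lines: ddpw asovk nbg rky vkzq jlp yws pgqvz uqgf
Hunk 4: at line 2 remove [rky,vkzq,jlp] add [ngby] -> 7 lines: ddpw asovk nbg ngby yws pgqvz uqgf
Hunk 5: at line 2 remove [ngby,yws] add [ulimh,tqfx,vca] -> 8 lines: ddpw asovk nbg ulimh tqfx vca pgqvz uqgf
Hunk 6: at line 1 remove [asovk,nbg,ulimh] add [wtj,opaf] -> 7 lines: ddpw wtj opaf tqfx vca pgqvz uqgf
Hunk 7: at line 2 remove [tqfx,vca] add [ycl] -> 6 lines: ddpw wtj opaf ycl pgqvz uqgf
Final line 6: uqgf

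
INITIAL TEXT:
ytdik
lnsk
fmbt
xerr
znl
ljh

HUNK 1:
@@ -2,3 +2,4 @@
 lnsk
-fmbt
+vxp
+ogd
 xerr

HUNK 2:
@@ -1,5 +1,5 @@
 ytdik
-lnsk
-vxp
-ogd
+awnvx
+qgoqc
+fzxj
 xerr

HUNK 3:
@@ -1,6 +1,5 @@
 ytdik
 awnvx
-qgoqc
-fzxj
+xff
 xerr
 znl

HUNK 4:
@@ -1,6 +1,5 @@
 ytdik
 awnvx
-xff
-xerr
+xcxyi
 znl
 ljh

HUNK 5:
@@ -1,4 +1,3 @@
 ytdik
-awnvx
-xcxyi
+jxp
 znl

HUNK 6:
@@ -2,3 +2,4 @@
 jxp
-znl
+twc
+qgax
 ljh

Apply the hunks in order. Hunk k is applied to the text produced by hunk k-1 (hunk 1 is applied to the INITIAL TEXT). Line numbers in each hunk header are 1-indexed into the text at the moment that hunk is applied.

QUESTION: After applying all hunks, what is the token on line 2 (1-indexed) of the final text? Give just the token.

Answer: jxp

Derivation:
Hunk 1: at line 2 remove [fmbt] add [vxp,ogd] -> 7 lines: ytdik lnsk vxp ogd xerr znl ljh
Hunk 2: at line 1 remove [lnsk,vxp,ogd] add [awnvx,qgoqc,fzxj] -> 7 lines: ytdik awnvx qgoqc fzxj xerr znl ljh
Hunk 3: at line 1 remove [qgoqc,fzxj] add [xff] -> 6 lines: ytdik awnvx xff xerr znl ljh
Hunk 4: at line 1 remove [xff,xerr] add [xcxyi] -> 5 lines: ytdik awnvx xcxyi znl ljh
Hunk 5: at line 1 remove [awnvx,xcxyi] add [jxp] -> 4 lines: ytdik jxp znl ljh
Hunk 6: at line 2 remove [znl] add [twc,qgax] -> 5 lines: ytdik jxp twc qgax ljh
Final line 2: jxp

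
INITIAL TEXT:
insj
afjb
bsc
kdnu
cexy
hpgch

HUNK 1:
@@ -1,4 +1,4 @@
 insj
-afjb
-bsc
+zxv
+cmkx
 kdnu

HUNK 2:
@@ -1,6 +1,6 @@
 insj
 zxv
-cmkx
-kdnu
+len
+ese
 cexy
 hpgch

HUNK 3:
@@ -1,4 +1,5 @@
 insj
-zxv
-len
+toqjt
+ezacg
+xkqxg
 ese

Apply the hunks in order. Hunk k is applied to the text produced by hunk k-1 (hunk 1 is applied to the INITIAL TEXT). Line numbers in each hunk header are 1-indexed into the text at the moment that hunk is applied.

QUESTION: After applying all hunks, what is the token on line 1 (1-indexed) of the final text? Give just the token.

Answer: insj

Derivation:
Hunk 1: at line 1 remove [afjb,bsc] add [zxv,cmkx] -> 6 lines: insj zxv cmkx kdnu cexy hpgch
Hunk 2: at line 1 remove [cmkx,kdnu] add [len,ese] -> 6 lines: insj zxv len ese cexy hpgch
Hunk 3: at line 1 remove [zxv,len] add [toqjt,ezacg,xkqxg] -> 7 lines: insj toqjt ezacg xkqxg ese cexy hpgch
Final line 1: insj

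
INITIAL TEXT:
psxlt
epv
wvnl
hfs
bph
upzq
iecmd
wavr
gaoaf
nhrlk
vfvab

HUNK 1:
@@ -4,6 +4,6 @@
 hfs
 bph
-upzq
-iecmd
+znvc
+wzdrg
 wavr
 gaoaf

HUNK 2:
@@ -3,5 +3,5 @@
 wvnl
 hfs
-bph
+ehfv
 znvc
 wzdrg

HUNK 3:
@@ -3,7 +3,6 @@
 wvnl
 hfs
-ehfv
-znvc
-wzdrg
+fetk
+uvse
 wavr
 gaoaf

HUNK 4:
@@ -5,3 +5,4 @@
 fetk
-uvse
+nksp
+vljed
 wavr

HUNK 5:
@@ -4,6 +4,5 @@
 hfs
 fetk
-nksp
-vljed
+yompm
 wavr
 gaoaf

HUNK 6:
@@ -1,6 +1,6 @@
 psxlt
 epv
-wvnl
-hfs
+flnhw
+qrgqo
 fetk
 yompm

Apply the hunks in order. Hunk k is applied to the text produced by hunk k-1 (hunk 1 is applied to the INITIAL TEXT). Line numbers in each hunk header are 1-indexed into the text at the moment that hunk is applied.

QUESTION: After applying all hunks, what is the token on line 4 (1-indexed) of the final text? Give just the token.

Answer: qrgqo

Derivation:
Hunk 1: at line 4 remove [upzq,iecmd] add [znvc,wzdrg] -> 11 lines: psxlt epv wvnl hfs bph znvc wzdrg wavr gaoaf nhrlk vfvab
Hunk 2: at line 3 remove [bph] add [ehfv] -> 11 lines: psxlt epv wvnl hfs ehfv znvc wzdrg wavr gaoaf nhrlk vfvab
Hunk 3: at line 3 remove [ehfv,znvc,wzdrg] add [fetk,uvse] -> 10 lines: psxlt epv wvnl hfs fetk uvse wavr gaoaf nhrlk vfvab
Hunk 4: at line 5 remove [uvse] add [nksp,vljed] -> 11 lines: psxlt epv wvnl hfs fetk nksp vljed wavr gaoaf nhrlk vfvab
Hunk 5: at line 4 remove [nksp,vljed] add [yompm] -> 10 lines: psxlt epv wvnl hfs fetk yompm wavr gaoaf nhrlk vfvab
Hunk 6: at line 1 remove [wvnl,hfs] add [flnhw,qrgqo] -> 10 lines: psxlt epv flnhw qrgqo fetk yompm wavr gaoaf nhrlk vfvab
Final line 4: qrgqo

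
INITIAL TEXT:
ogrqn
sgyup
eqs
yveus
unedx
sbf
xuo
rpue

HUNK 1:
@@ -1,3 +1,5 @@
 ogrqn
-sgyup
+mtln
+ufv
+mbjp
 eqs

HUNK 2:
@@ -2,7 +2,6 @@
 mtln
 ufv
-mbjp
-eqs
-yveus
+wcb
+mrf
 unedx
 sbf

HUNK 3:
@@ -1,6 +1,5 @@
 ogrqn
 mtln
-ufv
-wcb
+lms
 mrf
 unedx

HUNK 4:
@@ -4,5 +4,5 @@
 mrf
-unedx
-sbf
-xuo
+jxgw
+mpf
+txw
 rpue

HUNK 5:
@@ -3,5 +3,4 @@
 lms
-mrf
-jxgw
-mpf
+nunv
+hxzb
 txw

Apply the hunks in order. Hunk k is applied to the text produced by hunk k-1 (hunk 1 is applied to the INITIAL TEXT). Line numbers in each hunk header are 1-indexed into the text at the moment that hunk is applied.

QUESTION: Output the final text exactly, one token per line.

Answer: ogrqn
mtln
lms
nunv
hxzb
txw
rpue

Derivation:
Hunk 1: at line 1 remove [sgyup] add [mtln,ufv,mbjp] -> 10 lines: ogrqn mtln ufv mbjp eqs yveus unedx sbf xuo rpue
Hunk 2: at line 2 remove [mbjp,eqs,yveus] add [wcb,mrf] -> 9 lines: ogrqn mtln ufv wcb mrf unedx sbf xuo rpue
Hunk 3: at line 1 remove [ufv,wcb] add [lms] -> 8 lines: ogrqn mtln lms mrf unedx sbf xuo rpue
Hunk 4: at line 4 remove [unedx,sbf,xuo] add [jxgw,mpf,txw] -> 8 lines: ogrqn mtln lms mrf jxgw mpf txw rpue
Hunk 5: at line 3 remove [mrf,jxgw,mpf] add [nunv,hxzb] -> 7 lines: ogrqn mtln lms nunv hxzb txw rpue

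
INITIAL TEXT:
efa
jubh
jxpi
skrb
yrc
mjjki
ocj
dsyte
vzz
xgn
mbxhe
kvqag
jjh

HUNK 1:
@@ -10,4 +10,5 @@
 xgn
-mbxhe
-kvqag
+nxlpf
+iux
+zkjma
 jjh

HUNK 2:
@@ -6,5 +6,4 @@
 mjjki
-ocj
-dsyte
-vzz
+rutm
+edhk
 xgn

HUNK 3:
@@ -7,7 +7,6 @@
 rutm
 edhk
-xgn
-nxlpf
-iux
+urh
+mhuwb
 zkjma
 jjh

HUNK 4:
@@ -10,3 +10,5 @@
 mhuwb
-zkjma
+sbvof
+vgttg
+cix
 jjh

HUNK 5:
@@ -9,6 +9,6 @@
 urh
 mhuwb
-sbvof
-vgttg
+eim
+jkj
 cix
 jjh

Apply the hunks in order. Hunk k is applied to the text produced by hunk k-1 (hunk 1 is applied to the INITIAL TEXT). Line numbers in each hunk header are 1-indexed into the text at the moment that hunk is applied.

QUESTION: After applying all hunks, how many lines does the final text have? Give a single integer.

Answer: 14

Derivation:
Hunk 1: at line 10 remove [mbxhe,kvqag] add [nxlpf,iux,zkjma] -> 14 lines: efa jubh jxpi skrb yrc mjjki ocj dsyte vzz xgn nxlpf iux zkjma jjh
Hunk 2: at line 6 remove [ocj,dsyte,vzz] add [rutm,edhk] -> 13 lines: efa jubh jxpi skrb yrc mjjki rutm edhk xgn nxlpf iux zkjma jjh
Hunk 3: at line 7 remove [xgn,nxlpf,iux] add [urh,mhuwb] -> 12 lines: efa jubh jxpi skrb yrc mjjki rutm edhk urh mhuwb zkjma jjh
Hunk 4: at line 10 remove [zkjma] add [sbvof,vgttg,cix] -> 14 lines: efa jubh jxpi skrb yrc mjjki rutm edhk urh mhuwb sbvof vgttg cix jjh
Hunk 5: at line 9 remove [sbvof,vgttg] add [eim,jkj] -> 14 lines: efa jubh jxpi skrb yrc mjjki rutm edhk urh mhuwb eim jkj cix jjh
Final line count: 14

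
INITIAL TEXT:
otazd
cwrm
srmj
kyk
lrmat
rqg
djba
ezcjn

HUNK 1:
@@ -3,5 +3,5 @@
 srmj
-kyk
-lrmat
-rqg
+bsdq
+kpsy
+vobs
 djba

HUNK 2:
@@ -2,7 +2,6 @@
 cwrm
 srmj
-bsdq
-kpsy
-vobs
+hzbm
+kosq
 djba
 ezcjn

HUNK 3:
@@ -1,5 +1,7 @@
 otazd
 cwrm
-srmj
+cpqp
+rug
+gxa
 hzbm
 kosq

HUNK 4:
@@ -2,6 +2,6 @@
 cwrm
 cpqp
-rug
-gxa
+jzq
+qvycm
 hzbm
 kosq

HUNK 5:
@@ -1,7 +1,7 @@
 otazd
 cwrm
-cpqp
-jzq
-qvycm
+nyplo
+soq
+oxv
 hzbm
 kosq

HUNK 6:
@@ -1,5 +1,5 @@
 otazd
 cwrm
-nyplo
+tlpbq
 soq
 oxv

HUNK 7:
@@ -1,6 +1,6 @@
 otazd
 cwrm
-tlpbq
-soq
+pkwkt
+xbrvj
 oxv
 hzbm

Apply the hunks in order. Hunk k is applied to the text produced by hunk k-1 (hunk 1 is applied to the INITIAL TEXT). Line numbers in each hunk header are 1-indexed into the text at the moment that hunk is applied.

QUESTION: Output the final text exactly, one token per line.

Answer: otazd
cwrm
pkwkt
xbrvj
oxv
hzbm
kosq
djba
ezcjn

Derivation:
Hunk 1: at line 3 remove [kyk,lrmat,rqg] add [bsdq,kpsy,vobs] -> 8 lines: otazd cwrm srmj bsdq kpsy vobs djba ezcjn
Hunk 2: at line 2 remove [bsdq,kpsy,vobs] add [hzbm,kosq] -> 7 lines: otazd cwrm srmj hzbm kosq djba ezcjn
Hunk 3: at line 1 remove [srmj] add [cpqp,rug,gxa] -> 9 lines: otazd cwrm cpqp rug gxa hzbm kosq djba ezcjn
Hunk 4: at line 2 remove [rug,gxa] add [jzq,qvycm] -> 9 lines: otazd cwrm cpqp jzq qvycm hzbm kosq djba ezcjn
Hunk 5: at line 1 remove [cpqp,jzq,qvycm] add [nyplo,soq,oxv] -> 9 lines: otazd cwrm nyplo soq oxv hzbm kosq djba ezcjn
Hunk 6: at line 1 remove [nyplo] add [tlpbq] -> 9 lines: otazd cwrm tlpbq soq oxv hzbm kosq djba ezcjn
Hunk 7: at line 1 remove [tlpbq,soq] add [pkwkt,xbrvj] -> 9 lines: otazd cwrm pkwkt xbrvj oxv hzbm kosq djba ezcjn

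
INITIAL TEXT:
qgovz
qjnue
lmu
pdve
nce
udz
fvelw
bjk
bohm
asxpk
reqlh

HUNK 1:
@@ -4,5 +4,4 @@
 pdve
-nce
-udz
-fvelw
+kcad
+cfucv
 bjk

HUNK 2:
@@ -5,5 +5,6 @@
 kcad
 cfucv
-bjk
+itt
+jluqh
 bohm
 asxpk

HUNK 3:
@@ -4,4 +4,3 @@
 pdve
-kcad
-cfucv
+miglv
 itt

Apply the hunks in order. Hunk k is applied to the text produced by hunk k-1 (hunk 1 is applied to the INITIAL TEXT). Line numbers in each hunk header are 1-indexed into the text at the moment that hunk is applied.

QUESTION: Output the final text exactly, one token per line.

Hunk 1: at line 4 remove [nce,udz,fvelw] add [kcad,cfucv] -> 10 lines: qgovz qjnue lmu pdve kcad cfucv bjk bohm asxpk reqlh
Hunk 2: at line 5 remove [bjk] add [itt,jluqh] -> 11 lines: qgovz qjnue lmu pdve kcad cfucv itt jluqh bohm asxpk reqlh
Hunk 3: at line 4 remove [kcad,cfucv] add [miglv] -> 10 lines: qgovz qjnue lmu pdve miglv itt jluqh bohm asxpk reqlh

Answer: qgovz
qjnue
lmu
pdve
miglv
itt
jluqh
bohm
asxpk
reqlh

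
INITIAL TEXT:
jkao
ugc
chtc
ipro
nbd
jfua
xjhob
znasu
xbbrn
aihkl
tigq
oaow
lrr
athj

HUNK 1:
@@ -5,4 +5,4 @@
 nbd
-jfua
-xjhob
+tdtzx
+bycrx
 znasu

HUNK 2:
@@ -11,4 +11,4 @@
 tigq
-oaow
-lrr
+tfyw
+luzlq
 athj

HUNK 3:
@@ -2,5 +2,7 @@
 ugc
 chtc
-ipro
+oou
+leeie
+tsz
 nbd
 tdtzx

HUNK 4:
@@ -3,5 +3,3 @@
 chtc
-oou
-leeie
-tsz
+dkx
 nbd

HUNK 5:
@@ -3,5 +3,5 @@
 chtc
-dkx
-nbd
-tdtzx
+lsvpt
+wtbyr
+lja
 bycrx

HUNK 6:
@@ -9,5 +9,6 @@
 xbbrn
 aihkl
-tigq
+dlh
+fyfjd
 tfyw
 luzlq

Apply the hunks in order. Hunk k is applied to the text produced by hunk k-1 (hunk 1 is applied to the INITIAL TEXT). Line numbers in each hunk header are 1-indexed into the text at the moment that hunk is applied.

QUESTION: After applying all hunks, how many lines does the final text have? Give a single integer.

Answer: 15

Derivation:
Hunk 1: at line 5 remove [jfua,xjhob] add [tdtzx,bycrx] -> 14 lines: jkao ugc chtc ipro nbd tdtzx bycrx znasu xbbrn aihkl tigq oaow lrr athj
Hunk 2: at line 11 remove [oaow,lrr] add [tfyw,luzlq] -> 14 lines: jkao ugc chtc ipro nbd tdtzx bycrx znasu xbbrn aihkl tigq tfyw luzlq athj
Hunk 3: at line 2 remove [ipro] add [oou,leeie,tsz] -> 16 lines: jkao ugc chtc oou leeie tsz nbd tdtzx bycrx znasu xbbrn aihkl tigq tfyw luzlq athj
Hunk 4: at line 3 remove [oou,leeie,tsz] add [dkx] -> 14 lines: jkao ugc chtc dkx nbd tdtzx bycrx znasu xbbrn aihkl tigq tfyw luzlq athj
Hunk 5: at line 3 remove [dkx,nbd,tdtzx] add [lsvpt,wtbyr,lja] -> 14 lines: jkao ugc chtc lsvpt wtbyr lja bycrx znasu xbbrn aihkl tigq tfyw luzlq athj
Hunk 6: at line 9 remove [tigq] add [dlh,fyfjd] -> 15 lines: jkao ugc chtc lsvpt wtbyr lja bycrx znasu xbbrn aihkl dlh fyfjd tfyw luzlq athj
Final line count: 15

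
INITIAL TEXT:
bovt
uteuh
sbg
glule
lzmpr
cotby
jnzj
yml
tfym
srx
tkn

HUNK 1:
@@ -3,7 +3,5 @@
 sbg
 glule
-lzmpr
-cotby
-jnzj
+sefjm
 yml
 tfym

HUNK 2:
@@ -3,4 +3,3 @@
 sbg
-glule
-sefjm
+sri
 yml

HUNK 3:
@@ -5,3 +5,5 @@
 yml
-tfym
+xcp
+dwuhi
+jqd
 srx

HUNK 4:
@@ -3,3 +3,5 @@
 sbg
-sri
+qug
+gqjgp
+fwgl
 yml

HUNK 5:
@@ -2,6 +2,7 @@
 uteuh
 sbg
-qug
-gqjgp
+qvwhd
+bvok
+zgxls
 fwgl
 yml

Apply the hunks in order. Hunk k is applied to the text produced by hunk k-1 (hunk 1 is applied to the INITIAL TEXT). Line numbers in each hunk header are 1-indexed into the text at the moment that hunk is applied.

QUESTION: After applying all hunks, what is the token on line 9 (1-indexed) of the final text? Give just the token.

Hunk 1: at line 3 remove [lzmpr,cotby,jnzj] add [sefjm] -> 9 lines: bovt uteuh sbg glule sefjm yml tfym srx tkn
Hunk 2: at line 3 remove [glule,sefjm] add [sri] -> 8 lines: bovt uteuh sbg sri yml tfym srx tkn
Hunk 3: at line 5 remove [tfym] add [xcp,dwuhi,jqd] -> 10 lines: bovt uteuh sbg sri yml xcp dwuhi jqd srx tkn
Hunk 4: at line 3 remove [sri] add [qug,gqjgp,fwgl] -> 12 lines: bovt uteuh sbg qug gqjgp fwgl yml xcp dwuhi jqd srx tkn
Hunk 5: at line 2 remove [qug,gqjgp] add [qvwhd,bvok,zgxls] -> 13 lines: bovt uteuh sbg qvwhd bvok zgxls fwgl yml xcp dwuhi jqd srx tkn
Final line 9: xcp

Answer: xcp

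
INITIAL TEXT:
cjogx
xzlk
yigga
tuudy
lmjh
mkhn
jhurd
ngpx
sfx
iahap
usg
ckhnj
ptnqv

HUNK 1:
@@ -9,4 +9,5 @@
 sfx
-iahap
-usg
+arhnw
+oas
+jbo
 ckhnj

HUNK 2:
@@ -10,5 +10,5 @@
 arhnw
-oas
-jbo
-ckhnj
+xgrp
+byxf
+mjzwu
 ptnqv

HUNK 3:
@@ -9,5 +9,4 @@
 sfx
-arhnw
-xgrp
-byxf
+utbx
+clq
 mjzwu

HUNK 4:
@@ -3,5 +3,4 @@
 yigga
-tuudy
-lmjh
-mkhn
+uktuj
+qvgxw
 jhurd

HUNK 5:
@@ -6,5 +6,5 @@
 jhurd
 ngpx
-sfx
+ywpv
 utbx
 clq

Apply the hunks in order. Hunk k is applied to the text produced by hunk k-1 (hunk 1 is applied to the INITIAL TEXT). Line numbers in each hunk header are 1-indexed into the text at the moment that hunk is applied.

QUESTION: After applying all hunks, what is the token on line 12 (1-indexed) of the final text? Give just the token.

Answer: ptnqv

Derivation:
Hunk 1: at line 9 remove [iahap,usg] add [arhnw,oas,jbo] -> 14 lines: cjogx xzlk yigga tuudy lmjh mkhn jhurd ngpx sfx arhnw oas jbo ckhnj ptnqv
Hunk 2: at line 10 remove [oas,jbo,ckhnj] add [xgrp,byxf,mjzwu] -> 14 lines: cjogx xzlk yigga tuudy lmjh mkhn jhurd ngpx sfx arhnw xgrp byxf mjzwu ptnqv
Hunk 3: at line 9 remove [arhnw,xgrp,byxf] add [utbx,clq] -> 13 lines: cjogx xzlk yigga tuudy lmjh mkhn jhurd ngpx sfx utbx clq mjzwu ptnqv
Hunk 4: at line 3 remove [tuudy,lmjh,mkhn] add [uktuj,qvgxw] -> 12 lines: cjogx xzlk yigga uktuj qvgxw jhurd ngpx sfx utbx clq mjzwu ptnqv
Hunk 5: at line 6 remove [sfx] add [ywpv] -> 12 lines: cjogx xzlk yigga uktuj qvgxw jhurd ngpx ywpv utbx clq mjzwu ptnqv
Final line 12: ptnqv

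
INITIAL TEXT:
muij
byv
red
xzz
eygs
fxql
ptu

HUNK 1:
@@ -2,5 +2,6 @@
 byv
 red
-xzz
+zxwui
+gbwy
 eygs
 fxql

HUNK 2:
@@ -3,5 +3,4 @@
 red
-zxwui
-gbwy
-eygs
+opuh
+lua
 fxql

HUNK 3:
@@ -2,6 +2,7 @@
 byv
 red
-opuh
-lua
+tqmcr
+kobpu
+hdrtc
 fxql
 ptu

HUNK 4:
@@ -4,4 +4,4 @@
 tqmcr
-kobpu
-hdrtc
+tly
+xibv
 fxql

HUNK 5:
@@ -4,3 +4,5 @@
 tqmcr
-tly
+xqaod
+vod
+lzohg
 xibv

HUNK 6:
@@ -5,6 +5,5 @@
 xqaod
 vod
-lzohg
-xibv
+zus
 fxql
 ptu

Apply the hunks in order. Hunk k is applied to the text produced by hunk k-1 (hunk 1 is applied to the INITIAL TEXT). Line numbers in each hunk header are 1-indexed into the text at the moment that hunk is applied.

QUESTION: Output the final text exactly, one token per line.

Hunk 1: at line 2 remove [xzz] add [zxwui,gbwy] -> 8 lines: muij byv red zxwui gbwy eygs fxql ptu
Hunk 2: at line 3 remove [zxwui,gbwy,eygs] add [opuh,lua] -> 7 lines: muij byv red opuh lua fxql ptu
Hunk 3: at line 2 remove [opuh,lua] add [tqmcr,kobpu,hdrtc] -> 8 lines: muij byv red tqmcr kobpu hdrtc fxql ptu
Hunk 4: at line 4 remove [kobpu,hdrtc] add [tly,xibv] -> 8 lines: muij byv red tqmcr tly xibv fxql ptu
Hunk 5: at line 4 remove [tly] add [xqaod,vod,lzohg] -> 10 lines: muij byv red tqmcr xqaod vod lzohg xibv fxql ptu
Hunk 6: at line 5 remove [lzohg,xibv] add [zus] -> 9 lines: muij byv red tqmcr xqaod vod zus fxql ptu

Answer: muij
byv
red
tqmcr
xqaod
vod
zus
fxql
ptu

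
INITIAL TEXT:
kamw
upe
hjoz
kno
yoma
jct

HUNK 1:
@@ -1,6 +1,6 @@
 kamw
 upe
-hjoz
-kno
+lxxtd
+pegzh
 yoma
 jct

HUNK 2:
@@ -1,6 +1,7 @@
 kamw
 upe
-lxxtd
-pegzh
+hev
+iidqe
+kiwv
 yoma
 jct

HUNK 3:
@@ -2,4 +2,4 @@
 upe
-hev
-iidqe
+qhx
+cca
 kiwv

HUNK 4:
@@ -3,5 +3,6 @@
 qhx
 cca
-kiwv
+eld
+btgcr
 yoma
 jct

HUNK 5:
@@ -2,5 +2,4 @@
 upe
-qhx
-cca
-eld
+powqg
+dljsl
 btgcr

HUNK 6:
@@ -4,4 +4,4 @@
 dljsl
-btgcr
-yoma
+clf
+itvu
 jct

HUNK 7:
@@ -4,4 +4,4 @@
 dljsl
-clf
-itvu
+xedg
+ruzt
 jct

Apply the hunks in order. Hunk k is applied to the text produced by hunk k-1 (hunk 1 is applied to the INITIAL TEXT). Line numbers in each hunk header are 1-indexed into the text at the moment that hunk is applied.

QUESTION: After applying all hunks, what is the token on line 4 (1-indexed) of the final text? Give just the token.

Answer: dljsl

Derivation:
Hunk 1: at line 1 remove [hjoz,kno] add [lxxtd,pegzh] -> 6 lines: kamw upe lxxtd pegzh yoma jct
Hunk 2: at line 1 remove [lxxtd,pegzh] add [hev,iidqe,kiwv] -> 7 lines: kamw upe hev iidqe kiwv yoma jct
Hunk 3: at line 2 remove [hev,iidqe] add [qhx,cca] -> 7 lines: kamw upe qhx cca kiwv yoma jct
Hunk 4: at line 3 remove [kiwv] add [eld,btgcr] -> 8 lines: kamw upe qhx cca eld btgcr yoma jct
Hunk 5: at line 2 remove [qhx,cca,eld] add [powqg,dljsl] -> 7 lines: kamw upe powqg dljsl btgcr yoma jct
Hunk 6: at line 4 remove [btgcr,yoma] add [clf,itvu] -> 7 lines: kamw upe powqg dljsl clf itvu jct
Hunk 7: at line 4 remove [clf,itvu] add [xedg,ruzt] -> 7 lines: kamw upe powqg dljsl xedg ruzt jct
Final line 4: dljsl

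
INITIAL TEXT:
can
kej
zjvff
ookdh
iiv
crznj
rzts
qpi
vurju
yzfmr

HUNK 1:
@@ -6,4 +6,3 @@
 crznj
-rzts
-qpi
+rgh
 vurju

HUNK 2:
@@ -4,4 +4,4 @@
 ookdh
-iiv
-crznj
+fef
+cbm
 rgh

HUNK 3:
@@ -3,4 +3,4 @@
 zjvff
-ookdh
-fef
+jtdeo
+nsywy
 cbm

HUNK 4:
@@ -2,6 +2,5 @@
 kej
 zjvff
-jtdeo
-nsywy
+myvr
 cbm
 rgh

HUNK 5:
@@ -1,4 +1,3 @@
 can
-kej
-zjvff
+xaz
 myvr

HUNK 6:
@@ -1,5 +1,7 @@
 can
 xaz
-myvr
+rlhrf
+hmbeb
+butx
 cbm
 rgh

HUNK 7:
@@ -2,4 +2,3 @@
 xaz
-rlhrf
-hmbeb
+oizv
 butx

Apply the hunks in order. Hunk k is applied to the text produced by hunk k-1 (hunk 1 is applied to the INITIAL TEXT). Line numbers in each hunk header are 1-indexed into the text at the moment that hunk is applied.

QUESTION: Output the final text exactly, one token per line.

Answer: can
xaz
oizv
butx
cbm
rgh
vurju
yzfmr

Derivation:
Hunk 1: at line 6 remove [rzts,qpi] add [rgh] -> 9 lines: can kej zjvff ookdh iiv crznj rgh vurju yzfmr
Hunk 2: at line 4 remove [iiv,crznj] add [fef,cbm] -> 9 lines: can kej zjvff ookdh fef cbm rgh vurju yzfmr
Hunk 3: at line 3 remove [ookdh,fef] add [jtdeo,nsywy] -> 9 lines: can kej zjvff jtdeo nsywy cbm rgh vurju yzfmr
Hunk 4: at line 2 remove [jtdeo,nsywy] add [myvr] -> 8 lines: can kej zjvff myvr cbm rgh vurju yzfmr
Hunk 5: at line 1 remove [kej,zjvff] add [xaz] -> 7 lines: can xaz myvr cbm rgh vurju yzfmr
Hunk 6: at line 1 remove [myvr] add [rlhrf,hmbeb,butx] -> 9 lines: can xaz rlhrf hmbeb butx cbm rgh vurju yzfmr
Hunk 7: at line 2 remove [rlhrf,hmbeb] add [oizv] -> 8 lines: can xaz oizv butx cbm rgh vurju yzfmr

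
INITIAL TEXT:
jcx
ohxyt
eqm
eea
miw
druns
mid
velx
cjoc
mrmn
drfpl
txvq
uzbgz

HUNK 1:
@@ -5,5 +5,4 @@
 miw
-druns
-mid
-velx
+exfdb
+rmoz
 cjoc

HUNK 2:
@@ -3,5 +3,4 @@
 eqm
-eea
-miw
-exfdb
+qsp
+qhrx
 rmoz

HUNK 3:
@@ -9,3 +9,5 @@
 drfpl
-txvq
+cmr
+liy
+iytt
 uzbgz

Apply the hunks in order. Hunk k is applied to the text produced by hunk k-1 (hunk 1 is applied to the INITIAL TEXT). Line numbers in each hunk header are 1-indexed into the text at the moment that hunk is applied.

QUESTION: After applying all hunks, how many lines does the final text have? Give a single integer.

Hunk 1: at line 5 remove [druns,mid,velx] add [exfdb,rmoz] -> 12 lines: jcx ohxyt eqm eea miw exfdb rmoz cjoc mrmn drfpl txvq uzbgz
Hunk 2: at line 3 remove [eea,miw,exfdb] add [qsp,qhrx] -> 11 lines: jcx ohxyt eqm qsp qhrx rmoz cjoc mrmn drfpl txvq uzbgz
Hunk 3: at line 9 remove [txvq] add [cmr,liy,iytt] -> 13 lines: jcx ohxyt eqm qsp qhrx rmoz cjoc mrmn drfpl cmr liy iytt uzbgz
Final line count: 13

Answer: 13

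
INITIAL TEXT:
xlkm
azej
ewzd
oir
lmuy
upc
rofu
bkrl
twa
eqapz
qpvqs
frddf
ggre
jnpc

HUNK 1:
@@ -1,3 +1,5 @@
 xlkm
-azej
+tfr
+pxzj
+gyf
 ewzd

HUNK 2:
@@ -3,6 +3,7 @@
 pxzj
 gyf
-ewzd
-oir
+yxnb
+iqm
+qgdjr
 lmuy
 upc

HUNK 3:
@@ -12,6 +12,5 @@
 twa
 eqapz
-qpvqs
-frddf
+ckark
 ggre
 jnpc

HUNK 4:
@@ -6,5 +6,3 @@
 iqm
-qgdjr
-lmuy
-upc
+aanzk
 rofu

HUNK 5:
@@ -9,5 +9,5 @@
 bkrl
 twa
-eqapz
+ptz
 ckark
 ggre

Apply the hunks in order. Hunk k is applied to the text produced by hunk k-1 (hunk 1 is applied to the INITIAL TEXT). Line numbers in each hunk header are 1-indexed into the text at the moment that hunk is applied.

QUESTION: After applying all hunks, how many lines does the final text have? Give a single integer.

Answer: 14

Derivation:
Hunk 1: at line 1 remove [azej] add [tfr,pxzj,gyf] -> 16 lines: xlkm tfr pxzj gyf ewzd oir lmuy upc rofu bkrl twa eqapz qpvqs frddf ggre jnpc
Hunk 2: at line 3 remove [ewzd,oir] add [yxnb,iqm,qgdjr] -> 17 lines: xlkm tfr pxzj gyf yxnb iqm qgdjr lmuy upc rofu bkrl twa eqapz qpvqs frddf ggre jnpc
Hunk 3: at line 12 remove [qpvqs,frddf] add [ckark] -> 16 lines: xlkm tfr pxzj gyf yxnb iqm qgdjr lmuy upc rofu bkrl twa eqapz ckark ggre jnpc
Hunk 4: at line 6 remove [qgdjr,lmuy,upc] add [aanzk] -> 14 lines: xlkm tfr pxzj gyf yxnb iqm aanzk rofu bkrl twa eqapz ckark ggre jnpc
Hunk 5: at line 9 remove [eqapz] add [ptz] -> 14 lines: xlkm tfr pxzj gyf yxnb iqm aanzk rofu bkrl twa ptz ckark ggre jnpc
Final line count: 14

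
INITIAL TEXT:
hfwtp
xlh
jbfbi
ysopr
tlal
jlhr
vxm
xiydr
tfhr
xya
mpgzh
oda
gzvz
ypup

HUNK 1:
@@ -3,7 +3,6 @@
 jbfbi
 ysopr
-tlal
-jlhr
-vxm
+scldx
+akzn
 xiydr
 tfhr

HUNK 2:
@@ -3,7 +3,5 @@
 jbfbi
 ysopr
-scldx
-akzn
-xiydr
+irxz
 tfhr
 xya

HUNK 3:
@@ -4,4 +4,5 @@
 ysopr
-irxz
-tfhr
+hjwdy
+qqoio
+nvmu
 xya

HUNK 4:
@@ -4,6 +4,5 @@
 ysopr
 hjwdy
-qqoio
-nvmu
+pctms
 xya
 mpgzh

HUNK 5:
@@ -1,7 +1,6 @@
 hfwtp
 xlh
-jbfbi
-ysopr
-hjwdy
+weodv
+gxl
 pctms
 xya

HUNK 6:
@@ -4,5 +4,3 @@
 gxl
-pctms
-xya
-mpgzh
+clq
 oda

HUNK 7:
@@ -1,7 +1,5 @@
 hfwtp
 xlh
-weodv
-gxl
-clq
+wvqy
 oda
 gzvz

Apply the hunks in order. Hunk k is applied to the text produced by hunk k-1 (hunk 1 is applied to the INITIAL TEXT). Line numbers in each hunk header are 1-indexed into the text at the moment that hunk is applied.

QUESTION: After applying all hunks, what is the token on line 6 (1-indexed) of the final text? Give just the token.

Hunk 1: at line 3 remove [tlal,jlhr,vxm] add [scldx,akzn] -> 13 lines: hfwtp xlh jbfbi ysopr scldx akzn xiydr tfhr xya mpgzh oda gzvz ypup
Hunk 2: at line 3 remove [scldx,akzn,xiydr] add [irxz] -> 11 lines: hfwtp xlh jbfbi ysopr irxz tfhr xya mpgzh oda gzvz ypup
Hunk 3: at line 4 remove [irxz,tfhr] add [hjwdy,qqoio,nvmu] -> 12 lines: hfwtp xlh jbfbi ysopr hjwdy qqoio nvmu xya mpgzh oda gzvz ypup
Hunk 4: at line 4 remove [qqoio,nvmu] add [pctms] -> 11 lines: hfwtp xlh jbfbi ysopr hjwdy pctms xya mpgzh oda gzvz ypup
Hunk 5: at line 1 remove [jbfbi,ysopr,hjwdy] add [weodv,gxl] -> 10 lines: hfwtp xlh weodv gxl pctms xya mpgzh oda gzvz ypup
Hunk 6: at line 4 remove [pctms,xya,mpgzh] add [clq] -> 8 lines: hfwtp xlh weodv gxl clq oda gzvz ypup
Hunk 7: at line 1 remove [weodv,gxl,clq] add [wvqy] -> 6 lines: hfwtp xlh wvqy oda gzvz ypup
Final line 6: ypup

Answer: ypup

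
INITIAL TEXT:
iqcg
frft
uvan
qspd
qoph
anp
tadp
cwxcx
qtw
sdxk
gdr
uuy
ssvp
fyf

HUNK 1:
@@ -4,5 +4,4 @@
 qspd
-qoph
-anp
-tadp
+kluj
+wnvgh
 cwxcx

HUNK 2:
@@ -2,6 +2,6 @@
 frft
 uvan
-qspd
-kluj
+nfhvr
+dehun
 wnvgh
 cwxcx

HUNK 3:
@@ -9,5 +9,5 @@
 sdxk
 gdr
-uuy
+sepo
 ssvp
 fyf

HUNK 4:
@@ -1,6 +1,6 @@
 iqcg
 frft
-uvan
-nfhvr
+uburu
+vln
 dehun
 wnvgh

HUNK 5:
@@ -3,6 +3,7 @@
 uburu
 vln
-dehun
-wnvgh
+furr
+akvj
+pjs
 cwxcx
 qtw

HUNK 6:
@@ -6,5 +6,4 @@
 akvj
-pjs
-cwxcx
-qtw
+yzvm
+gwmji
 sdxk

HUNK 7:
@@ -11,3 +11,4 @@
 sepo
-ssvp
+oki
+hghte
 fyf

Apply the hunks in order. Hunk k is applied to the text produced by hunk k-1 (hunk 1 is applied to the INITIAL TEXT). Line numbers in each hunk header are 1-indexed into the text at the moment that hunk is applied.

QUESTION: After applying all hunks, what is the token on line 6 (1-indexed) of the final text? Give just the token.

Answer: akvj

Derivation:
Hunk 1: at line 4 remove [qoph,anp,tadp] add [kluj,wnvgh] -> 13 lines: iqcg frft uvan qspd kluj wnvgh cwxcx qtw sdxk gdr uuy ssvp fyf
Hunk 2: at line 2 remove [qspd,kluj] add [nfhvr,dehun] -> 13 lines: iqcg frft uvan nfhvr dehun wnvgh cwxcx qtw sdxk gdr uuy ssvp fyf
Hunk 3: at line 9 remove [uuy] add [sepo] -> 13 lines: iqcg frft uvan nfhvr dehun wnvgh cwxcx qtw sdxk gdr sepo ssvp fyf
Hunk 4: at line 1 remove [uvan,nfhvr] add [uburu,vln] -> 13 lines: iqcg frft uburu vln dehun wnvgh cwxcx qtw sdxk gdr sepo ssvp fyf
Hunk 5: at line 3 remove [dehun,wnvgh] add [furr,akvj,pjs] -> 14 lines: iqcg frft uburu vln furr akvj pjs cwxcx qtw sdxk gdr sepo ssvp fyf
Hunk 6: at line 6 remove [pjs,cwxcx,qtw] add [yzvm,gwmji] -> 13 lines: iqcg frft uburu vln furr akvj yzvm gwmji sdxk gdr sepo ssvp fyf
Hunk 7: at line 11 remove [ssvp] add [oki,hghte] -> 14 lines: iqcg frft uburu vln furr akvj yzvm gwmji sdxk gdr sepo oki hghte fyf
Final line 6: akvj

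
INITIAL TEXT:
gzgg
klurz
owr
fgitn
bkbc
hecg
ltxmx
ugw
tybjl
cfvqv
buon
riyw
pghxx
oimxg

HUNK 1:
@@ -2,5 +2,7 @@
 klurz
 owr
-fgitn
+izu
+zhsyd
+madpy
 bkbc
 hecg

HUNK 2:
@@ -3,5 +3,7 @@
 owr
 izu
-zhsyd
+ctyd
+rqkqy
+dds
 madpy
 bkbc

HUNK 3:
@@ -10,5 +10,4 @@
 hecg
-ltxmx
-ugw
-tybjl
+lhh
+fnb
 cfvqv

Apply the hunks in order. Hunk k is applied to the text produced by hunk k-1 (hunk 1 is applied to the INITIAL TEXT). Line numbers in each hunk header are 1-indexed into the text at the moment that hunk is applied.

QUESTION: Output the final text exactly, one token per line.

Answer: gzgg
klurz
owr
izu
ctyd
rqkqy
dds
madpy
bkbc
hecg
lhh
fnb
cfvqv
buon
riyw
pghxx
oimxg

Derivation:
Hunk 1: at line 2 remove [fgitn] add [izu,zhsyd,madpy] -> 16 lines: gzgg klurz owr izu zhsyd madpy bkbc hecg ltxmx ugw tybjl cfvqv buon riyw pghxx oimxg
Hunk 2: at line 3 remove [zhsyd] add [ctyd,rqkqy,dds] -> 18 lines: gzgg klurz owr izu ctyd rqkqy dds madpy bkbc hecg ltxmx ugw tybjl cfvqv buon riyw pghxx oimxg
Hunk 3: at line 10 remove [ltxmx,ugw,tybjl] add [lhh,fnb] -> 17 lines: gzgg klurz owr izu ctyd rqkqy dds madpy bkbc hecg lhh fnb cfvqv buon riyw pghxx oimxg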